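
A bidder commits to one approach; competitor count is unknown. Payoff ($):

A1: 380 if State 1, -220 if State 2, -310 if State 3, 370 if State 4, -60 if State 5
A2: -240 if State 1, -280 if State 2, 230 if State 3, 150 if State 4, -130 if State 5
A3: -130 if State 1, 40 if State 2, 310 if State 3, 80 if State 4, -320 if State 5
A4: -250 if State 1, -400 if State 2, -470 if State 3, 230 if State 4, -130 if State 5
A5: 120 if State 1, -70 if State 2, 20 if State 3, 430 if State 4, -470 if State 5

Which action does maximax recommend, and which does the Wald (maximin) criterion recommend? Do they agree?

maximax → A5; maximin → A2 (disagree)

Row maxima: A1=380, A2=230, A3=310, A4=230, A5=430
Best best-case = 430 → A5.
Row minima: A1=-310, A2=-280, A3=-320, A4=-470, A5=-470
Best worst-case = -280 → A2.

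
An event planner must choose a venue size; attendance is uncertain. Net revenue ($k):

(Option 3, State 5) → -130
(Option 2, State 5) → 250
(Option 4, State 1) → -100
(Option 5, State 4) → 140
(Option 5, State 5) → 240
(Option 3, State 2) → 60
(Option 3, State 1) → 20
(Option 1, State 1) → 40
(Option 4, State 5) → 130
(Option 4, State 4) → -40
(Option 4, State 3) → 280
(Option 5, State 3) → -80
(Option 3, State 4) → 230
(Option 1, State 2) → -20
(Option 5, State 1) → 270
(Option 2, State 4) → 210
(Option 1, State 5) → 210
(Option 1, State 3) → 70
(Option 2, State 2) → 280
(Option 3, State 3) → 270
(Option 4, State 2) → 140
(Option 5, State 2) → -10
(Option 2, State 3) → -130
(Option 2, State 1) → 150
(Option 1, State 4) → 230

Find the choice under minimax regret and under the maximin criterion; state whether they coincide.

Column bests: State 1=270, State 2=280, State 3=280, State 4=230, State 5=250.
Option 1 regrets: 230, 300, 210, 0, 40 → max 300
Option 2 regrets: 120, 0, 410, 20, 0 → max 410
Option 3 regrets: 250, 220, 10, 0, 380 → max 380
Option 4 regrets: 370, 140, 0, 270, 120 → max 370
Option 5 regrets: 0, 290, 360, 90, 10 → max 360
Smallest max regret = 300 → Option 1.
Row minima: Option 1=-20, Option 2=-130, Option 3=-130, Option 4=-100, Option 5=-80
Best worst-case = -20 → Option 1.

minimax regret → Option 1; maximin → Option 1 (agree)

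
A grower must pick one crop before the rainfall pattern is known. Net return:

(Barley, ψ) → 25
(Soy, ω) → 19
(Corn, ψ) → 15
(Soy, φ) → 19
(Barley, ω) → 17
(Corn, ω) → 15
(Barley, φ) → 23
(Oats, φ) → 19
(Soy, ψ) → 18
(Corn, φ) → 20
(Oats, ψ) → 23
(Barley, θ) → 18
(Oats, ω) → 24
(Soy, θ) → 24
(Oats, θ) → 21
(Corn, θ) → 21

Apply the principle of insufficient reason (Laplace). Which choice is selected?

Row averages: Barley=20.75, Oats=21.75, Soy=20, Corn=17.75
Highest average = 21.75 → Oats.

Oats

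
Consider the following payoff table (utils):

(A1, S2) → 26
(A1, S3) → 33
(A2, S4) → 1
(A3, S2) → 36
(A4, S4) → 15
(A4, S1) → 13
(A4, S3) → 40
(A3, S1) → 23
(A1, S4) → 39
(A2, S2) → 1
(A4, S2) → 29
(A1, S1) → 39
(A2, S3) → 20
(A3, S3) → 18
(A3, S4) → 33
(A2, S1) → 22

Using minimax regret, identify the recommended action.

A1

Column bests: S1=39, S2=36, S3=40, S4=39.
A1 regrets: 0, 10, 7, 0 → max 10
A2 regrets: 17, 35, 20, 38 → max 38
A3 regrets: 16, 0, 22, 6 → max 22
A4 regrets: 26, 7, 0, 24 → max 26
Smallest max regret = 10 → A1.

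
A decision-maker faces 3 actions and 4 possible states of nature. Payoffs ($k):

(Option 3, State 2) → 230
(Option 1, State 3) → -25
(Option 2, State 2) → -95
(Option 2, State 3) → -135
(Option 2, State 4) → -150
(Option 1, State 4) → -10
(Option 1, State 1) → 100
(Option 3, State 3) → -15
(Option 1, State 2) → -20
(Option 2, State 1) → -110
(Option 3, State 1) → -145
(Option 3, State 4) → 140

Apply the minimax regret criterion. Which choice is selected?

Option 3

Column bests: State 1=100, State 2=230, State 3=-15, State 4=140.
Option 1 regrets: 0, 250, 10, 150 → max 250
Option 2 regrets: 210, 325, 120, 290 → max 325
Option 3 regrets: 245, 0, 0, 0 → max 245
Smallest max regret = 245 → Option 3.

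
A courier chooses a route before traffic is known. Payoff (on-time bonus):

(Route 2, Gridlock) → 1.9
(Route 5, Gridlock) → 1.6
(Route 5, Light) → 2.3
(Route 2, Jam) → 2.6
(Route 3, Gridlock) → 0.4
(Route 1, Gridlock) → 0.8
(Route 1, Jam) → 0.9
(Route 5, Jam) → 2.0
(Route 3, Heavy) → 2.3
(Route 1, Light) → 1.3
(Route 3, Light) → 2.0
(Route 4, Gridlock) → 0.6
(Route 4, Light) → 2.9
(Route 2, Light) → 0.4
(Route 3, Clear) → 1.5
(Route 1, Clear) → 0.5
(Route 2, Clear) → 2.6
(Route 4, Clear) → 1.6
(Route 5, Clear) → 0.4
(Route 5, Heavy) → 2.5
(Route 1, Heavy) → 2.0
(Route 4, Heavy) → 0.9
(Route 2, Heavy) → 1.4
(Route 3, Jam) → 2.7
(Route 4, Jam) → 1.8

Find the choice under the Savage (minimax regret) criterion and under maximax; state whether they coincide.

Column bests: Clear=2.6, Light=2.9, Heavy=2.5, Jam=2.7, Gridlock=1.9.
Route 1 regrets: 2.1, 1.6, 0.5, 1.8, 1.1 → max 2.1
Route 2 regrets: 0.0, 2.5, 1.1, 0.1, 0.0 → max 2.5
Route 3 regrets: 1.1, 0.9, 0.2, 0.0, 1.5 → max 1.5
Route 4 regrets: 1.0, 0.0, 1.6, 0.9, 1.3 → max 1.6
Route 5 regrets: 2.2, 0.6, 0.0, 0.7, 0.3 → max 2.2
Smallest max regret = 1.5 → Route 3.
Row maxima: Route 1=2.0, Route 2=2.6, Route 3=2.7, Route 4=2.9, Route 5=2.5
Best best-case = 2.9 → Route 4.

minimax regret → Route 3; maximax → Route 4 (disagree)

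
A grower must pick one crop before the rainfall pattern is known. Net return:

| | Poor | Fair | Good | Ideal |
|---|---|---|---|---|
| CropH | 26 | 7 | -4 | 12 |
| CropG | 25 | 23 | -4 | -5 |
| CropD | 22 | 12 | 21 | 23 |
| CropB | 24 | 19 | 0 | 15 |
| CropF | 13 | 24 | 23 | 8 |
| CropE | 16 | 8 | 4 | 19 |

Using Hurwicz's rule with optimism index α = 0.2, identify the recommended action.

CropH: 0.2·26 + 0.8·(-4) = 2
CropG: 0.2·25 + 0.8·(-5) = 1
CropD: 0.2·23 + 0.8·12 = 14.2
CropB: 0.2·24 + 0.8·0 = 4.8
CropF: 0.2·24 + 0.8·8 = 11.2
CropE: 0.2·19 + 0.8·4 = 7
Highest Hurwicz score = 14.2 → CropD.

CropD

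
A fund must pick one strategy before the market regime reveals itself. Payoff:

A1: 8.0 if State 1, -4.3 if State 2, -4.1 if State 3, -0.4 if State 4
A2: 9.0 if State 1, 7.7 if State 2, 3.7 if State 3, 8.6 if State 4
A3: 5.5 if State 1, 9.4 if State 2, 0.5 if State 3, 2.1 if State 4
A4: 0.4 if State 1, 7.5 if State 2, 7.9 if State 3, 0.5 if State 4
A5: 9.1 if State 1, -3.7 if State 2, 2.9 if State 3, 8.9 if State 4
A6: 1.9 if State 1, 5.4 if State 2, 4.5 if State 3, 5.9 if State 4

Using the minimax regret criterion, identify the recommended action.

A2

Column bests: State 1=9.1, State 2=9.4, State 3=7.9, State 4=8.9.
A1 regrets: 1.1, 13.7, 12.0, 9.3 → max 13.7
A2 regrets: 0.1, 1.7, 4.2, 0.3 → max 4.2
A3 regrets: 3.6, 0.0, 7.4, 6.8 → max 7.4
A4 regrets: 8.7, 1.9, 0.0, 8.4 → max 8.7
A5 regrets: 0.0, 13.1, 5.0, 0.0 → max 13.1
A6 regrets: 7.2, 4.0, 3.4, 3.0 → max 7.2
Smallest max regret = 4.2 → A2.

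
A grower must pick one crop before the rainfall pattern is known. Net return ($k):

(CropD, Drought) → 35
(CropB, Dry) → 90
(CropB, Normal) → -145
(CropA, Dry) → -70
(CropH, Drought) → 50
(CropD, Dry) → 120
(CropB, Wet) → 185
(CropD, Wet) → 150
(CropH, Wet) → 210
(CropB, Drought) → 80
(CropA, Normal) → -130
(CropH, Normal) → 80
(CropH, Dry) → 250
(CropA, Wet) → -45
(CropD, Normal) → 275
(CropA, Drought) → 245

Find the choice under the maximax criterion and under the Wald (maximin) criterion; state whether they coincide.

Row maxima: CropA=245, CropH=250, CropD=275, CropB=185
Best best-case = 275 → CropD.
Row minima: CropA=-130, CropH=50, CropD=35, CropB=-145
Best worst-case = 50 → CropH.

maximax → CropD; maximin → CropH (disagree)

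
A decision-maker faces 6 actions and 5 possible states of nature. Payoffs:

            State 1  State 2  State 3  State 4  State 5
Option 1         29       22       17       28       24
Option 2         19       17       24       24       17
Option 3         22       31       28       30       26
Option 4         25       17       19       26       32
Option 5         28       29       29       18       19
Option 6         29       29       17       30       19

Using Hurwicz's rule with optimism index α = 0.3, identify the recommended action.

Option 3

Option 1: 0.3·29 + 0.7·17 = 20.6
Option 2: 0.3·24 + 0.7·17 = 19.1
Option 3: 0.3·31 + 0.7·22 = 24.7
Option 4: 0.3·32 + 0.7·17 = 21.5
Option 5: 0.3·29 + 0.7·18 = 21.3
Option 6: 0.3·30 + 0.7·17 = 20.9
Highest Hurwicz score = 24.7 → Option 3.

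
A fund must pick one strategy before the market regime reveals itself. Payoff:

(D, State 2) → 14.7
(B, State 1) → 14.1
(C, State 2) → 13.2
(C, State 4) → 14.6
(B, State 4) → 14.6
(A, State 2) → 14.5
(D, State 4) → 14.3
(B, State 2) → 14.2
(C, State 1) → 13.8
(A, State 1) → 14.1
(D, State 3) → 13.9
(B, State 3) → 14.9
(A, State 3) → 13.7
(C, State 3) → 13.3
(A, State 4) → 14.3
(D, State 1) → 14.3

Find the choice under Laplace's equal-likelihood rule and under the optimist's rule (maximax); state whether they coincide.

laplace → B; maximax → B (agree)

Row averages: A=14.15, B=14.45, C=13.725, D=14.3
Highest average = 14.45 → B.
Row maxima: A=14.5, B=14.9, C=14.6, D=14.7
Best best-case = 14.9 → B.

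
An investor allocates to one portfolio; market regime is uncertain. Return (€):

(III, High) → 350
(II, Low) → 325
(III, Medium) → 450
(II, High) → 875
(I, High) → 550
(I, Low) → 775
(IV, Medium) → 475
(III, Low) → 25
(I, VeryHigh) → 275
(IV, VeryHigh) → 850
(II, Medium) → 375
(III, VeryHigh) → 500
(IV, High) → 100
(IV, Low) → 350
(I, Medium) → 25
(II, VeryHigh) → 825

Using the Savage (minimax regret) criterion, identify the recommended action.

Column bests: Low=775, Medium=475, High=875, VeryHigh=850.
I regrets: 0, 450, 325, 575 → max 575
II regrets: 450, 100, 0, 25 → max 450
III regrets: 750, 25, 525, 350 → max 750
IV regrets: 425, 0, 775, 0 → max 775
Smallest max regret = 450 → II.

II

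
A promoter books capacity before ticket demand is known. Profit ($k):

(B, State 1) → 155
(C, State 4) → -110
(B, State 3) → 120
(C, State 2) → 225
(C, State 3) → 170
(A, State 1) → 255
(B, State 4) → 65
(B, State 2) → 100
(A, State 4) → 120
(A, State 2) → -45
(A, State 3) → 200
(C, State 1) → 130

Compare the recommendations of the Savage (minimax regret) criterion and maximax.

Column bests: State 1=255, State 2=225, State 3=200, State 4=120.
A regrets: 0, 270, 0, 0 → max 270
B regrets: 100, 125, 80, 55 → max 125
C regrets: 125, 0, 30, 230 → max 230
Smallest max regret = 125 → B.
Row maxima: A=255, B=155, C=225
Best best-case = 255 → A.

minimax regret → B; maximax → A (disagree)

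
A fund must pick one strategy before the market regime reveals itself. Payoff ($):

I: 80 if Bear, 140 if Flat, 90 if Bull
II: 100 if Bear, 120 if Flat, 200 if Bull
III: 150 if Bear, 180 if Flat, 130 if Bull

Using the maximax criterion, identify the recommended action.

Row maxima: I=140, II=200, III=180
Best best-case = 200 → II.

II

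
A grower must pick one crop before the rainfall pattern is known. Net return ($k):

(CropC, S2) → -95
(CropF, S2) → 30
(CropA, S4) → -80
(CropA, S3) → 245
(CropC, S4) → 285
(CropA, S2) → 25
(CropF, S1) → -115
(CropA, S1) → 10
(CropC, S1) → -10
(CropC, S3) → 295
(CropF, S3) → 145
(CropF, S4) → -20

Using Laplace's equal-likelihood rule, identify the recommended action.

CropC

Row averages: CropF=10, CropA=50, CropC=118.75
Highest average = 118.75 → CropC.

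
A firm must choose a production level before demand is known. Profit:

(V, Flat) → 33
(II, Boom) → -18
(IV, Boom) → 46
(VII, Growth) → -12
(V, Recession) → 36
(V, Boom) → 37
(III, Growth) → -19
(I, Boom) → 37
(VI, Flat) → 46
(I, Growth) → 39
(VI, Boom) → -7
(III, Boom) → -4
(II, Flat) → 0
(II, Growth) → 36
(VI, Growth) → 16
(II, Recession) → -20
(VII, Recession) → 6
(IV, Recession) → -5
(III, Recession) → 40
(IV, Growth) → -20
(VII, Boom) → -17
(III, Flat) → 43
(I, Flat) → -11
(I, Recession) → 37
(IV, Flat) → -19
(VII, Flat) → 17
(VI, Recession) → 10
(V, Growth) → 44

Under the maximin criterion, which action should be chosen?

Row minima: I=-11, II=-20, III=-19, IV=-20, V=33, VI=-7, VII=-17
Best worst-case = 33 → V.

V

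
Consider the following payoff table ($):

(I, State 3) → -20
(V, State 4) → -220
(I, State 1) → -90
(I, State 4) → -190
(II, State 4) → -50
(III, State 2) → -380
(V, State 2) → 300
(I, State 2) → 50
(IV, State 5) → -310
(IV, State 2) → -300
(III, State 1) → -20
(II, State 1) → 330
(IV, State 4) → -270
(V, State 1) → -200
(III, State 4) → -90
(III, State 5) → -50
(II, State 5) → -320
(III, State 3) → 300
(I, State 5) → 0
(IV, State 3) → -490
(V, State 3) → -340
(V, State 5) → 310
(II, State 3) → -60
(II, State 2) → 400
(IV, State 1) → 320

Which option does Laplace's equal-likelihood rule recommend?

II

Row averages: I=-50, II=60, III=-48, IV=-210, V=-30
Highest average = 60 → II.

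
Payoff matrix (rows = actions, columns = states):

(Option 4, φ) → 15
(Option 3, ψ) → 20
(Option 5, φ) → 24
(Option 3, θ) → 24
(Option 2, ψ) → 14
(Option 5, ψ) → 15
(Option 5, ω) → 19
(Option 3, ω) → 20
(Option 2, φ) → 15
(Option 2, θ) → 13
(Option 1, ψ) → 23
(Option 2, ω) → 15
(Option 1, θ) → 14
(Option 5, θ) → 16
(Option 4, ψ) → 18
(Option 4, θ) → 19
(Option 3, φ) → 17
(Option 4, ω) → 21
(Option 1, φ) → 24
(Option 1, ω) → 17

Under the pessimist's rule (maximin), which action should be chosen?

Option 3

Row minima: Option 1=14, Option 2=13, Option 3=17, Option 4=15, Option 5=15
Best worst-case = 17 → Option 3.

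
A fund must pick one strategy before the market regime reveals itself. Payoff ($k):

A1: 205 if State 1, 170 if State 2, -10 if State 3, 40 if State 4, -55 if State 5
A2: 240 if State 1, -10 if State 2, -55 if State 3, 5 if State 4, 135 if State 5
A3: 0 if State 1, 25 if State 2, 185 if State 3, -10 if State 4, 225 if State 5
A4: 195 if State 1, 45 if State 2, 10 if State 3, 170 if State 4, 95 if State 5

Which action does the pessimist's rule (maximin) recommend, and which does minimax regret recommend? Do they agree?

maximin → A4; minimax regret → A4 (agree)

Row minima: A1=-55, A2=-55, A3=-10, A4=10
Best worst-case = 10 → A4.
Column bests: State 1=240, State 2=170, State 3=185, State 4=170, State 5=225.
A1 regrets: 35, 0, 195, 130, 280 → max 280
A2 regrets: 0, 180, 240, 165, 90 → max 240
A3 regrets: 240, 145, 0, 180, 0 → max 240
A4 regrets: 45, 125, 175, 0, 130 → max 175
Smallest max regret = 175 → A4.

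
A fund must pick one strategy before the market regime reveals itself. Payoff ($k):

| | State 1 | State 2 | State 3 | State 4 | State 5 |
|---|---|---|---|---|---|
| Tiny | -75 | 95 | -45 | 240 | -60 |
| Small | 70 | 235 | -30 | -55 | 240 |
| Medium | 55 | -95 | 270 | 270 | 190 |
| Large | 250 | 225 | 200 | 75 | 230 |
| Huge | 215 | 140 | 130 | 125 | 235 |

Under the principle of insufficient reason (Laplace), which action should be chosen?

Row averages: Tiny=31, Small=92, Medium=138, Large=196, Huge=169
Highest average = 196 → Large.

Large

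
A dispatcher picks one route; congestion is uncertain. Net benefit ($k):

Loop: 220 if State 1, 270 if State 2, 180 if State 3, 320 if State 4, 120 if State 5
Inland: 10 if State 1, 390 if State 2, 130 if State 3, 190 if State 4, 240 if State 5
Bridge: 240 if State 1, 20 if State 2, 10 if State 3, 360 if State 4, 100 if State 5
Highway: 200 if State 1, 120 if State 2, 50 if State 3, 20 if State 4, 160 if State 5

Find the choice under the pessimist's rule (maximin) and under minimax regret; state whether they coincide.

maximin → Loop; minimax regret → Loop (agree)

Row minima: Loop=120, Inland=10, Bridge=10, Highway=20
Best worst-case = 120 → Loop.
Column bests: State 1=240, State 2=390, State 3=180, State 4=360, State 5=240.
Loop regrets: 20, 120, 0, 40, 120 → max 120
Inland regrets: 230, 0, 50, 170, 0 → max 230
Bridge regrets: 0, 370, 170, 0, 140 → max 370
Highway regrets: 40, 270, 130, 340, 80 → max 340
Smallest max regret = 120 → Loop.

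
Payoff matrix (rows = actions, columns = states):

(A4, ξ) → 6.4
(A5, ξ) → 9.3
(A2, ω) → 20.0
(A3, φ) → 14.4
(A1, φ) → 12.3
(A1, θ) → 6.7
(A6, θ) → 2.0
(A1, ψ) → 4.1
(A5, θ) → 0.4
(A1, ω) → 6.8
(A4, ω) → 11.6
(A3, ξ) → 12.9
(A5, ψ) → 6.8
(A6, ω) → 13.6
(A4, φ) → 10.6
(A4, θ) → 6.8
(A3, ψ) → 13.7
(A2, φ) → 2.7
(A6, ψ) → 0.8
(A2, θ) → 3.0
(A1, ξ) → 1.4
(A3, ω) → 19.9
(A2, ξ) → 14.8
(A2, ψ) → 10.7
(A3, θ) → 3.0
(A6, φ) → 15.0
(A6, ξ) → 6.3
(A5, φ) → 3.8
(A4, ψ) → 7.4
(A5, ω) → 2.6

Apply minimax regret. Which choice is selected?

A3

Column bests: θ=6.8, φ=15.0, ψ=13.7, ω=20.0, ξ=14.8.
A1 regrets: 0.1, 2.7, 9.6, 13.2, 13.4 → max 13.4
A2 regrets: 3.8, 12.3, 3.0, 0.0, 0.0 → max 12.3
A3 regrets: 3.8, 0.6, 0.0, 0.1, 1.9 → max 3.8
A4 regrets: 0.0, 4.4, 6.3, 8.4, 8.4 → max 8.4
A5 regrets: 6.4, 11.2, 6.9, 17.4, 5.5 → max 17.4
A6 regrets: 4.8, 0.0, 12.9, 6.4, 8.5 → max 12.9
Smallest max regret = 3.8 → A3.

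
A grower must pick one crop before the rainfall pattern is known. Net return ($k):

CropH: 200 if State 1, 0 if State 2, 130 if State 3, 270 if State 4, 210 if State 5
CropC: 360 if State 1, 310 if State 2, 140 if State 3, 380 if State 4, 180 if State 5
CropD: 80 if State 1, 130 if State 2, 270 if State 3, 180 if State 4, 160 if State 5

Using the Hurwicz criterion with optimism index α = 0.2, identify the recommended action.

CropH: 0.2·270 + 0.8·0 = 54
CropC: 0.2·380 + 0.8·140 = 188
CropD: 0.2·270 + 0.8·80 = 118
Highest Hurwicz score = 188 → CropC.

CropC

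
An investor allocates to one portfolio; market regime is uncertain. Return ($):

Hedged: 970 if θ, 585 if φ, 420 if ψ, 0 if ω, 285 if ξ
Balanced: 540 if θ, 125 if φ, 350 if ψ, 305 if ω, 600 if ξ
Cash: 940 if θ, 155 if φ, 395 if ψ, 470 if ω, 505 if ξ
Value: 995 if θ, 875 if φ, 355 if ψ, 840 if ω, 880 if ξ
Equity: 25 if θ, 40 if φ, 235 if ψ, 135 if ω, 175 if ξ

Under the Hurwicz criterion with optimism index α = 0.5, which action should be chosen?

Value

Hedged: 0.5·970 + 0.5·0 = 485
Balanced: 0.5·600 + 0.5·125 = 362.5
Cash: 0.5·940 + 0.5·155 = 547.5
Value: 0.5·995 + 0.5·355 = 675
Equity: 0.5·235 + 0.5·25 = 130
Highest Hurwicz score = 675 → Value.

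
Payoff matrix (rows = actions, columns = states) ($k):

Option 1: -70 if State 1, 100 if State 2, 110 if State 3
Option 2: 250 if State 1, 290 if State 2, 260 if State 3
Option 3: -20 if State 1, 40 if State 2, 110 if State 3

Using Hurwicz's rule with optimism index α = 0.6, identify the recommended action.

Option 2

Option 1: 0.6·110 + 0.4·(-70) = 38
Option 2: 0.6·290 + 0.4·250 = 274
Option 3: 0.6·110 + 0.4·(-20) = 58
Highest Hurwicz score = 274 → Option 2.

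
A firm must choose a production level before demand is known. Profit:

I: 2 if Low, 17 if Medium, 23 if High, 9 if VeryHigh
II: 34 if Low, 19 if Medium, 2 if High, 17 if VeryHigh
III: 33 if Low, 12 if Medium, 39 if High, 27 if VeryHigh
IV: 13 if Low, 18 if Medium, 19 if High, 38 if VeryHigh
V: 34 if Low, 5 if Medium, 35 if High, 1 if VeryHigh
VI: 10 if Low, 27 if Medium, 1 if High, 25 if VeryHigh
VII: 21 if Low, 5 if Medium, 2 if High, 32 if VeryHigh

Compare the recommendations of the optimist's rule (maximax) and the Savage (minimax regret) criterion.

Row maxima: I=23, II=34, III=39, IV=38, V=35, VI=27, VII=32
Best best-case = 39 → III.
Column bests: Low=34, Medium=27, High=39, VeryHigh=38.
I regrets: 32, 10, 16, 29 → max 32
II regrets: 0, 8, 37, 21 → max 37
III regrets: 1, 15, 0, 11 → max 15
IV regrets: 21, 9, 20, 0 → max 21
V regrets: 0, 22, 4, 37 → max 37
VI regrets: 24, 0, 38, 13 → max 38
VII regrets: 13, 22, 37, 6 → max 37
Smallest max regret = 15 → III.

maximax → III; minimax regret → III (agree)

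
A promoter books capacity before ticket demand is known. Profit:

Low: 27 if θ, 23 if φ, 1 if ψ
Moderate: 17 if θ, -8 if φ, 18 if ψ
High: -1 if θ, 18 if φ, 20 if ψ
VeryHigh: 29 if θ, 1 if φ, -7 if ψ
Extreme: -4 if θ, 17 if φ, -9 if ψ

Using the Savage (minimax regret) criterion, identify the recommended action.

Low

Column bests: θ=29, φ=23, ψ=20.
Low regrets: 2, 0, 19 → max 19
Moderate regrets: 12, 31, 2 → max 31
High regrets: 30, 5, 0 → max 30
VeryHigh regrets: 0, 22, 27 → max 27
Extreme regrets: 33, 6, 29 → max 33
Smallest max regret = 19 → Low.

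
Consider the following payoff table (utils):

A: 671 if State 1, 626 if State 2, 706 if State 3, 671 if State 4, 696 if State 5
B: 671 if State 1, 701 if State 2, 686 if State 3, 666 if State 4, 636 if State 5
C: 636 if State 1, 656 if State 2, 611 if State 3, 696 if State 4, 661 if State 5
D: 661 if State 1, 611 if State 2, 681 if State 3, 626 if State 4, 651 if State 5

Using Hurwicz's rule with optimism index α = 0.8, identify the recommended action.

A

A: 0.8·706 + 0.2·626 = 690
B: 0.8·701 + 0.2·636 = 688
C: 0.8·696 + 0.2·611 = 679
D: 0.8·681 + 0.2·611 = 667
Highest Hurwicz score = 690 → A.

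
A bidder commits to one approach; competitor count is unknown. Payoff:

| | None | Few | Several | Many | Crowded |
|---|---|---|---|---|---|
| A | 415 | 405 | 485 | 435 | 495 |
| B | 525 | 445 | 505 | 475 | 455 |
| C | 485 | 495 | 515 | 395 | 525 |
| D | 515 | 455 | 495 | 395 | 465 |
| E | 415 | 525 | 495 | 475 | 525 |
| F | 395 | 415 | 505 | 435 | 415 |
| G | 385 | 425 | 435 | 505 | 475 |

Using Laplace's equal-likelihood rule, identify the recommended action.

Row averages: A=447, B=481, C=483, D=465, E=487, F=433, G=445
Highest average = 487 → E.

E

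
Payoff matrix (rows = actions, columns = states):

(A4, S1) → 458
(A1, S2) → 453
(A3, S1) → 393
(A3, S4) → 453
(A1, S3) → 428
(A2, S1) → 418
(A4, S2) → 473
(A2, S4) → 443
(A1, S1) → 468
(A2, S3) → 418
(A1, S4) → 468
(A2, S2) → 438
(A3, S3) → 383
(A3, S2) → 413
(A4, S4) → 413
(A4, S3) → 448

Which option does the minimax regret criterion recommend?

Column bests: S1=468, S2=473, S3=448, S4=468.
A1 regrets: 0, 20, 20, 0 → max 20
A2 regrets: 50, 35, 30, 25 → max 50
A3 regrets: 75, 60, 65, 15 → max 75
A4 regrets: 10, 0, 0, 55 → max 55
Smallest max regret = 20 → A1.

A1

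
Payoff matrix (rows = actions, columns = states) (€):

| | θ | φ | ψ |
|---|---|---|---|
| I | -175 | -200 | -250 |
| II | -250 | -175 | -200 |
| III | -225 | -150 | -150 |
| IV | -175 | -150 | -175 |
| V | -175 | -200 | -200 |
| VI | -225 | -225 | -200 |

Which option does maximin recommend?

Row minima: I=-250, II=-250, III=-225, IV=-175, V=-200, VI=-225
Best worst-case = -175 → IV.

IV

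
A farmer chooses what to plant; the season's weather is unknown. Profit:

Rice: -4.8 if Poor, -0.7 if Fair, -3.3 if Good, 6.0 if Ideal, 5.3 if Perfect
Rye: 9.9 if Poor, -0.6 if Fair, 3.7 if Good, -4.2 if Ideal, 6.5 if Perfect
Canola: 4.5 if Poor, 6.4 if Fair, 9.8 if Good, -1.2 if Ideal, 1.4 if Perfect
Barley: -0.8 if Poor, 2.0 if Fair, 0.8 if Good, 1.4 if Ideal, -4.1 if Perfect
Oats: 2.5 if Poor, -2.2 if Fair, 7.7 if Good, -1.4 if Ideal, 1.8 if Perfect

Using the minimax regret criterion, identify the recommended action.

Canola

Column bests: Poor=9.9, Fair=6.4, Good=9.8, Ideal=6.0, Perfect=6.5.
Rice regrets: 14.7, 7.1, 13.1, 0.0, 1.2 → max 14.7
Rye regrets: 0.0, 7.0, 6.1, 10.2, 0.0 → max 10.2
Canola regrets: 5.4, 0.0, 0.0, 7.2, 5.1 → max 7.2
Barley regrets: 10.7, 4.4, 9.0, 4.6, 10.6 → max 10.7
Oats regrets: 7.4, 8.6, 2.1, 7.4, 4.7 → max 8.6
Smallest max regret = 7.2 → Canola.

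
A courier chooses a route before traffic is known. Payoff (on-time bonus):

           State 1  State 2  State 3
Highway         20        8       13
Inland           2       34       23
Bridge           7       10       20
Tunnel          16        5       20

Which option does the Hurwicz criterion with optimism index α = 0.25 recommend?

Highway: 0.25·20 + 0.75·8 = 11
Inland: 0.25·34 + 0.75·2 = 10
Bridge: 0.25·20 + 0.75·7 = 10.25
Tunnel: 0.25·20 + 0.75·5 = 8.75
Highest Hurwicz score = 11 → Highway.

Highway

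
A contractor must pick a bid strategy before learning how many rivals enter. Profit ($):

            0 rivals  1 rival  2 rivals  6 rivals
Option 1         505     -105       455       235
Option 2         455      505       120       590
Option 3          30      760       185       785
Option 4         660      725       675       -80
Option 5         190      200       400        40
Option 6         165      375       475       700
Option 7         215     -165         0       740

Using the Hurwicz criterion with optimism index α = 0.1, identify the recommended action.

Option 6

Option 1: 0.1·505 + 0.9·(-105) = -44
Option 2: 0.1·590 + 0.9·120 = 167
Option 3: 0.1·785 + 0.9·30 = 105.5
Option 4: 0.1·725 + 0.9·(-80) = 0.5
Option 5: 0.1·400 + 0.9·40 = 76
Option 6: 0.1·700 + 0.9·165 = 218.5
Option 7: 0.1·740 + 0.9·(-165) = -74.5
Highest Hurwicz score = 218.5 → Option 6.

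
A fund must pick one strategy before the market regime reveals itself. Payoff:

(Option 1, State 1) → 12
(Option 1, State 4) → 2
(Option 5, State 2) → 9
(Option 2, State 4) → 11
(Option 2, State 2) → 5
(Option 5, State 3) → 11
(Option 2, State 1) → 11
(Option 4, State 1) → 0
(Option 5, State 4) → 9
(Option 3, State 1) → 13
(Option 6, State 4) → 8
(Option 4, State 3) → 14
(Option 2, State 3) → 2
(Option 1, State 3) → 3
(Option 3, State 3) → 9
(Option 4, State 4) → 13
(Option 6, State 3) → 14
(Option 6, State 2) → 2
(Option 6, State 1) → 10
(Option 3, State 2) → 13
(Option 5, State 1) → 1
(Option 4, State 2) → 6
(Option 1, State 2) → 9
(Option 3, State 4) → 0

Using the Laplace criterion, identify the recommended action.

Row averages: Option 1=6.5, Option 2=7.25, Option 3=8.75, Option 4=8.25, Option 5=7.5, Option 6=8.5
Highest average = 8.75 → Option 3.

Option 3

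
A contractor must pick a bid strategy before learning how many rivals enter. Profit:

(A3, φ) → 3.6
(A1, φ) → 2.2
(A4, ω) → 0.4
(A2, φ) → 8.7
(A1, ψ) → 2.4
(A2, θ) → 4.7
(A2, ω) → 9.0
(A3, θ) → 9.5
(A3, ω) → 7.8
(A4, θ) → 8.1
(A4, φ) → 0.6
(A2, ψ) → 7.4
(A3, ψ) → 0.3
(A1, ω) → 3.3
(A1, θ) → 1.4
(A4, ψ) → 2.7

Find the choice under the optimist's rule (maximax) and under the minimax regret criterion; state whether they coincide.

Row maxima: A1=3.3, A2=9.0, A3=9.5, A4=8.1
Best best-case = 9.5 → A3.
Column bests: θ=9.5, φ=8.7, ψ=7.4, ω=9.0.
A1 regrets: 8.1, 6.5, 5.0, 5.7 → max 8.1
A2 regrets: 4.8, 0.0, 0.0, 0.0 → max 4.8
A3 regrets: 0.0, 5.1, 7.1, 1.2 → max 7.1
A4 regrets: 1.4, 8.1, 4.7, 8.6 → max 8.6
Smallest max regret = 4.8 → A2.

maximax → A3; minimax regret → A2 (disagree)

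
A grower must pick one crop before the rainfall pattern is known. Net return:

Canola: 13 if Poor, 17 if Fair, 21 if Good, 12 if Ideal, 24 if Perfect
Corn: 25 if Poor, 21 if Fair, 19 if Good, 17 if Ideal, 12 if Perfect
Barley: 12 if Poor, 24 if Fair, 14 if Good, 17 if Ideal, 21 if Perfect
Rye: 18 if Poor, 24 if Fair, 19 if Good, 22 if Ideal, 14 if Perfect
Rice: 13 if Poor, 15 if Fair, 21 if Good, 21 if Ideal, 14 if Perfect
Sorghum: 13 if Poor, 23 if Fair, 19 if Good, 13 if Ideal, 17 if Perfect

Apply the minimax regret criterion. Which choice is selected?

Rye

Column bests: Poor=25, Fair=24, Good=21, Ideal=22, Perfect=24.
Canola regrets: 12, 7, 0, 10, 0 → max 12
Corn regrets: 0, 3, 2, 5, 12 → max 12
Barley regrets: 13, 0, 7, 5, 3 → max 13
Rye regrets: 7, 0, 2, 0, 10 → max 10
Rice regrets: 12, 9, 0, 1, 10 → max 12
Sorghum regrets: 12, 1, 2, 9, 7 → max 12
Smallest max regret = 10 → Rye.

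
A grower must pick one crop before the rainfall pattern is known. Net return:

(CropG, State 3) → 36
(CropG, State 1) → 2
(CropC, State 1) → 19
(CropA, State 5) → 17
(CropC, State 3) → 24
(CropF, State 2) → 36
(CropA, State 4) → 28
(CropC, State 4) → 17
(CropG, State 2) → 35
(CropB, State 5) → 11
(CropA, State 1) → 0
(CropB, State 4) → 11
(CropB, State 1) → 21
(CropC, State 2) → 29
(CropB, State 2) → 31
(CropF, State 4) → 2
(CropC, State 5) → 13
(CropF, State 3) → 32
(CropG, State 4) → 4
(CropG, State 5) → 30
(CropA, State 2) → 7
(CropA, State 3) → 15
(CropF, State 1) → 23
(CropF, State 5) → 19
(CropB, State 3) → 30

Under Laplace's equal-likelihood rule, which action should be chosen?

Row averages: CropA=13.4, CropB=20.8, CropC=20.4, CropG=21.4, CropF=22.4
Highest average = 22.4 → CropF.

CropF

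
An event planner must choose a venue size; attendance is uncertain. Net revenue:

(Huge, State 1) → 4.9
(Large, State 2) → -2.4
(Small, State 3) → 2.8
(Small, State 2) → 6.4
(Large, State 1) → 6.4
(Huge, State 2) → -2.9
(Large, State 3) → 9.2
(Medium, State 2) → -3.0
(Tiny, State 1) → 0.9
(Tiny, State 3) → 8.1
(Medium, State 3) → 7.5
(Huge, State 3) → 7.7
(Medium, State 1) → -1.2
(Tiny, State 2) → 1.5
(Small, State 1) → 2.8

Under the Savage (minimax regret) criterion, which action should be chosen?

Column bests: State 1=6.4, State 2=6.4, State 3=9.2.
Tiny regrets: 5.5, 4.9, 1.1 → max 5.5
Small regrets: 3.6, 0.0, 6.4 → max 6.4
Medium regrets: 7.6, 9.4, 1.7 → max 9.4
Large regrets: 0.0, 8.8, 0.0 → max 8.8
Huge regrets: 1.5, 9.3, 1.5 → max 9.3
Smallest max regret = 5.5 → Tiny.

Tiny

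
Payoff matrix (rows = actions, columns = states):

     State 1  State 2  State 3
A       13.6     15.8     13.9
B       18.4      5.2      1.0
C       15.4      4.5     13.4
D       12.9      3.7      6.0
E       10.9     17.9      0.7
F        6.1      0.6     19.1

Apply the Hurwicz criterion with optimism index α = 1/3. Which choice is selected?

A: 1/3·15.8 + 2/3·13.6 = 43/3
B: 1/3·18.4 + 2/3·1.0 = 6.8
C: 1/3·15.4 + 2/3·4.5 = 122/15
D: 1/3·12.9 + 2/3·3.7 = 203/30
E: 1/3·17.9 + 2/3·0.7 = 193/30
F: 1/3·19.1 + 2/3·0.6 = 203/30
Highest Hurwicz score = 43/3 → A.

A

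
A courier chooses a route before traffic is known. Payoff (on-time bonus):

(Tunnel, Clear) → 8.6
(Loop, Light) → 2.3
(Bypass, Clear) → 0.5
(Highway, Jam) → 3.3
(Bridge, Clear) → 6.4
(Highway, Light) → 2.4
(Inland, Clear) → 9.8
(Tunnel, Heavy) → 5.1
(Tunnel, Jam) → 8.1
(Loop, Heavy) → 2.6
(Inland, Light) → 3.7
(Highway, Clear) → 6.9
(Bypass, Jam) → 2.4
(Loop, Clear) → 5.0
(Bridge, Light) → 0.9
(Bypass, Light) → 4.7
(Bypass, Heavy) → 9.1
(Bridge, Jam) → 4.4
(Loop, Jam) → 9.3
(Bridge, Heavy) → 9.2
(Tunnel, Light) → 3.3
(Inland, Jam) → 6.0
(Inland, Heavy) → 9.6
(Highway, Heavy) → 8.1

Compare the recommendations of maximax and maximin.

maximax → Inland; maximin → Inland (agree)

Row maxima: Highway=8.1, Bypass=9.1, Tunnel=8.6, Bridge=9.2, Inland=9.8, Loop=9.3
Best best-case = 9.8 → Inland.
Row minima: Highway=2.4, Bypass=0.5, Tunnel=3.3, Bridge=0.9, Inland=3.7, Loop=2.3
Best worst-case = 3.7 → Inland.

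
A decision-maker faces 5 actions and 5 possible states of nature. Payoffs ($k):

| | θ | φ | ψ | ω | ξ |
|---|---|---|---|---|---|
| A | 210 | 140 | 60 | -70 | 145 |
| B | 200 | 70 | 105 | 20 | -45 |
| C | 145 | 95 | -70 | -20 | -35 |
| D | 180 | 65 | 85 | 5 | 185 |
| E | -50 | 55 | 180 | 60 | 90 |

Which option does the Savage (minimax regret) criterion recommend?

Column bests: θ=210, φ=140, ψ=180, ω=60, ξ=185.
A regrets: 0, 0, 120, 130, 40 → max 130
B regrets: 10, 70, 75, 40, 230 → max 230
C regrets: 65, 45, 250, 80, 220 → max 250
D regrets: 30, 75, 95, 55, 0 → max 95
E regrets: 260, 85, 0, 0, 95 → max 260
Smallest max regret = 95 → D.

D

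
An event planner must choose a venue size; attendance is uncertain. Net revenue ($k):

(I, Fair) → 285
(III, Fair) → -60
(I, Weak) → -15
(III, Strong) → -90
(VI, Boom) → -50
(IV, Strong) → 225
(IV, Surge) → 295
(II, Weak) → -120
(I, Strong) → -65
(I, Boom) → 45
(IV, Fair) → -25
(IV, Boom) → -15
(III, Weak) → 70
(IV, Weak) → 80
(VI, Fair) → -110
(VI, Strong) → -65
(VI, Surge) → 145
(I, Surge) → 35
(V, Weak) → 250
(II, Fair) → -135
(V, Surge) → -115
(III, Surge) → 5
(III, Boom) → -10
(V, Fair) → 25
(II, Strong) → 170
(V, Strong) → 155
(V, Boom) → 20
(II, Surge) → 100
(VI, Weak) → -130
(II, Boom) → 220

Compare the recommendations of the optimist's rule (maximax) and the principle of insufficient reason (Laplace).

Row maxima: I=285, II=220, III=70, IV=295, V=250, VI=145
Best best-case = 295 → IV.
Row averages: I=57, II=47, III=-17, IV=112, V=67, VI=-42
Highest average = 112 → IV.

maximax → IV; laplace → IV (agree)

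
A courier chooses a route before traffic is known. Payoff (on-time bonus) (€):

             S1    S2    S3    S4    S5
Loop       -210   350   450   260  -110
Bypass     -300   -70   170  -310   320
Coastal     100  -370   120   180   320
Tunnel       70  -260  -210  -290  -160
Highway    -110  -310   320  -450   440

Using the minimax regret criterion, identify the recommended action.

Loop

Column bests: S1=100, S2=350, S3=450, S4=260, S5=440.
Loop regrets: 310, 0, 0, 0, 550 → max 550
Bypass regrets: 400, 420, 280, 570, 120 → max 570
Coastal regrets: 0, 720, 330, 80, 120 → max 720
Tunnel regrets: 30, 610, 660, 550, 600 → max 660
Highway regrets: 210, 660, 130, 710, 0 → max 710
Smallest max regret = 550 → Loop.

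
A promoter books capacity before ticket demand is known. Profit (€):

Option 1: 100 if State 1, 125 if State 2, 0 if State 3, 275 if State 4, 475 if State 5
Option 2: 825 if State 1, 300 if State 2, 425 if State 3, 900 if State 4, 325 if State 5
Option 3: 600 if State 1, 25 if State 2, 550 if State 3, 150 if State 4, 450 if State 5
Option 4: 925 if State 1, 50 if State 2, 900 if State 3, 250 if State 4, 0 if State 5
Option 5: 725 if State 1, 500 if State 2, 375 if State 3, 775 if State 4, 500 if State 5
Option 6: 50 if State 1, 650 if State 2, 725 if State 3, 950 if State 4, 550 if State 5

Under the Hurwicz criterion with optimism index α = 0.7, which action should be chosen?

Option 2

Option 1: 0.7·475 + 0.3·0 = 332.5
Option 2: 0.7·900 + 0.3·300 = 720
Option 3: 0.7·600 + 0.3·25 = 427.5
Option 4: 0.7·925 + 0.3·0 = 647.5
Option 5: 0.7·775 + 0.3·375 = 655
Option 6: 0.7·950 + 0.3·50 = 680
Highest Hurwicz score = 720 → Option 2.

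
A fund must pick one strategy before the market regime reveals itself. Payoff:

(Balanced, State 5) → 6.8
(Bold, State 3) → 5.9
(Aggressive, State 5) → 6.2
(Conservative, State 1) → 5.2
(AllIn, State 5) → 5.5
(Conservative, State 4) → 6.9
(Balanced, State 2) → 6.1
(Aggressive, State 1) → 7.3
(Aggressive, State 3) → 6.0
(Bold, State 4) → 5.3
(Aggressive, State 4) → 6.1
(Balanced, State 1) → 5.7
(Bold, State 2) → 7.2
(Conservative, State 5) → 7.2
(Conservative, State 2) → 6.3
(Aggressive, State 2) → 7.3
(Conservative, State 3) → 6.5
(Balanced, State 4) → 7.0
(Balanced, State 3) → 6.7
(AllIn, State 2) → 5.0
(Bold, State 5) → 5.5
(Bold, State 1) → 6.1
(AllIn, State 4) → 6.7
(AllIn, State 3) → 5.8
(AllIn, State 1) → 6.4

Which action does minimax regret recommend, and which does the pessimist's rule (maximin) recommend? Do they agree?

Column bests: State 1=7.3, State 2=7.3, State 3=6.7, State 4=7.0, State 5=7.2.
Conservative regrets: 2.1, 1.0, 0.2, 0.1, 0.0 → max 2.1
Balanced regrets: 1.6, 1.2, 0.0, 0.0, 0.4 → max 1.6
Aggressive regrets: 0.0, 0.0, 0.7, 0.9, 1.0 → max 1.0
Bold regrets: 1.2, 0.1, 0.8, 1.7, 1.7 → max 1.7
AllIn regrets: 0.9, 2.3, 0.9, 0.3, 1.7 → max 2.3
Smallest max regret = 1.0 → Aggressive.
Row minima: Conservative=5.2, Balanced=5.7, Aggressive=6.0, Bold=5.3, AllIn=5.0
Best worst-case = 6.0 → Aggressive.

minimax regret → Aggressive; maximin → Aggressive (agree)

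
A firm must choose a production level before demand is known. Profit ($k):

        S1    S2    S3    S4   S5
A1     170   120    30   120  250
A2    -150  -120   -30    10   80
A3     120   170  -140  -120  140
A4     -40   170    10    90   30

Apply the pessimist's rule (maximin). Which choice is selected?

Row minima: A1=30, A2=-150, A3=-140, A4=-40
Best worst-case = 30 → A1.

A1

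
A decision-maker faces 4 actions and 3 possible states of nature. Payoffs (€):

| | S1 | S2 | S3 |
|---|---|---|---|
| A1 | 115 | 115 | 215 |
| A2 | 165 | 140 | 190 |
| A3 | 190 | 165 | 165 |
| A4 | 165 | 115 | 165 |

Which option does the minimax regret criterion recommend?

A2

Column bests: S1=190, S2=165, S3=215.
A1 regrets: 75, 50, 0 → max 75
A2 regrets: 25, 25, 25 → max 25
A3 regrets: 0, 0, 50 → max 50
A4 regrets: 25, 50, 50 → max 50
Smallest max regret = 25 → A2.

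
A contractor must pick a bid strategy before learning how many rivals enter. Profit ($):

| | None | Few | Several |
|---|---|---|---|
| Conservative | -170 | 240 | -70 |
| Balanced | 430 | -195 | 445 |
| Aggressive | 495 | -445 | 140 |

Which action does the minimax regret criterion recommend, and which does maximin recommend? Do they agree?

Column bests: None=495, Few=240, Several=445.
Conservative regrets: 665, 0, 515 → max 665
Balanced regrets: 65, 435, 0 → max 435
Aggressive regrets: 0, 685, 305 → max 685
Smallest max regret = 435 → Balanced.
Row minima: Conservative=-170, Balanced=-195, Aggressive=-445
Best worst-case = -170 → Conservative.

minimax regret → Balanced; maximin → Conservative (disagree)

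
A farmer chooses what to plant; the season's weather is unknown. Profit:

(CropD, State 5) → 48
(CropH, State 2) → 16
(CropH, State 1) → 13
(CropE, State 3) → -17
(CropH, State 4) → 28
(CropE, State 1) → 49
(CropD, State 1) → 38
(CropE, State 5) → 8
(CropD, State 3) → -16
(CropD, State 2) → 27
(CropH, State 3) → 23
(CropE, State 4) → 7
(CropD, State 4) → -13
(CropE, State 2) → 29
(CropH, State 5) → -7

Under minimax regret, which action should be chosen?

CropE

Column bests: State 1=49, State 2=29, State 3=23, State 4=28, State 5=48.
CropD regrets: 11, 2, 39, 41, 0 → max 41
CropH regrets: 36, 13, 0, 0, 55 → max 55
CropE regrets: 0, 0, 40, 21, 40 → max 40
Smallest max regret = 40 → CropE.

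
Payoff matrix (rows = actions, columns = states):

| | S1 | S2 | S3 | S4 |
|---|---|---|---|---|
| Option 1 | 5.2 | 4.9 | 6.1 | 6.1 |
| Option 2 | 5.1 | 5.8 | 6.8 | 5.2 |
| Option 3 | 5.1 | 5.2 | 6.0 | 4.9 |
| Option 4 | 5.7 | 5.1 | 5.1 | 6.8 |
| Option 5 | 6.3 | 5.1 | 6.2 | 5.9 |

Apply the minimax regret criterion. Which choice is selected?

Option 5

Column bests: S1=6.3, S2=5.8, S3=6.8, S4=6.8.
Option 1 regrets: 1.1, 0.9, 0.7, 0.7 → max 1.1
Option 2 regrets: 1.2, 0.0, 0.0, 1.6 → max 1.6
Option 3 regrets: 1.2, 0.6, 0.8, 1.9 → max 1.9
Option 4 regrets: 0.6, 0.7, 1.7, 0.0 → max 1.7
Option 5 regrets: 0.0, 0.7, 0.6, 0.9 → max 0.9
Smallest max regret = 0.9 → Option 5.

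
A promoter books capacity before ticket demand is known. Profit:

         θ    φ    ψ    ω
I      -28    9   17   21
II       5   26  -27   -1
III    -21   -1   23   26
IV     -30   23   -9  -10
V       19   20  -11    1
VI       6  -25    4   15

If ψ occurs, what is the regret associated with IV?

Best payoff under ψ is 23.
Regret = 23 − (-9) = 32.

32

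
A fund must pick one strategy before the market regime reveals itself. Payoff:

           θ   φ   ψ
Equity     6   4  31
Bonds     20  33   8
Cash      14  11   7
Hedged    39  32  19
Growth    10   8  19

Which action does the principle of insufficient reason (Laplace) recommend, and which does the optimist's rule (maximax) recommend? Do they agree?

Row averages: Equity=41/3, Bonds=61/3, Cash=32/3, Hedged=30, Growth=37/3
Highest average = 30 → Hedged.
Row maxima: Equity=31, Bonds=33, Cash=14, Hedged=39, Growth=19
Best best-case = 39 → Hedged.

laplace → Hedged; maximax → Hedged (agree)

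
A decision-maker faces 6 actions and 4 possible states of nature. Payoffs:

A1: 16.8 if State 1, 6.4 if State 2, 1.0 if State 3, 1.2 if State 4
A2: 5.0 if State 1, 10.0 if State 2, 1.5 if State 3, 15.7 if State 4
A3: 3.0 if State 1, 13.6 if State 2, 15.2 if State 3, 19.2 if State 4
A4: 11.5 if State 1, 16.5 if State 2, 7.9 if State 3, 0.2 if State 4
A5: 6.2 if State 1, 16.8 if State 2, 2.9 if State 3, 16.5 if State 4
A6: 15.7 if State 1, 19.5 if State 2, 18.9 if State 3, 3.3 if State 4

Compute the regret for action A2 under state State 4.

3.5

Best payoff under State 4 is 19.2.
Regret = 19.2 − 15.7 = 3.5.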